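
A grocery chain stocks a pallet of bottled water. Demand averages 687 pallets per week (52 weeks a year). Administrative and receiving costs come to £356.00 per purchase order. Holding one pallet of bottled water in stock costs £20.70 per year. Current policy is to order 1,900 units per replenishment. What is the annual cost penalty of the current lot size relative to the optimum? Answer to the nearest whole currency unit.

Annual demand D = 687 × 52 = 35,724.
EOQ = √(2DS/H) = √(2 × 35,724 × 356 / 20.7) ≈ 1108.50.
Cost at Q* = (D/Q*)S + (Q*/2)H = √(2DSH) ≈ £22,945.91.
Cost at Q = 1,900: (35,724/1,900)×356 + (1,900/2)×20.7 = £6,693.55 + £19,665.00 = £26,358.55.
Excess = £26,358.55 − £22,945.91 = £3,412.64.

Extra cost ≈ £3,413 per year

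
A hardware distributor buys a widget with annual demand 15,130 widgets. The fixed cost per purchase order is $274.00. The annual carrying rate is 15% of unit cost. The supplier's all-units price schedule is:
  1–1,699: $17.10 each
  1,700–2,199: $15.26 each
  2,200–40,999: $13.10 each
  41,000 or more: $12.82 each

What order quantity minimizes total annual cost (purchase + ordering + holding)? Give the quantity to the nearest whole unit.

Holding cost per unit per year at price C is H = 0.15·C.
For each price level, check whether its EOQ is feasible; otherwise the best quantity at that price is the breakpoint.
Tier 1 ($17.10): EOQ = 1797.9 exceeds tier's upper bound 1699, so this tier is dominated.
EOQ at $15.26 = 1903.2 (feasible in tier 2): TC = 15,130×$15.26 + (15,130/1903.2)×274 + (1903.2/2)×0.15×$15.26 = $235,240.25.
EOQ at $13.10 = 2054.1 < 2200, so use break Q=2200: TC = 15,130×$13.10 + (15,130/2200.0)×274 + (2200.0/2)×0.15×$13.10 = $202,248.87.
EOQ at $12.82 = 2076.4 < 41000, so use break Q=41000: TC = 15,130×$12.82 + (15,130/41000.0)×274 + (41000.0/2)×0.15×$12.82 = $233,489.21.
Lowest total cost is $202,248.87 at Q = 2200.0.

Q* ≈ 2,200 widgets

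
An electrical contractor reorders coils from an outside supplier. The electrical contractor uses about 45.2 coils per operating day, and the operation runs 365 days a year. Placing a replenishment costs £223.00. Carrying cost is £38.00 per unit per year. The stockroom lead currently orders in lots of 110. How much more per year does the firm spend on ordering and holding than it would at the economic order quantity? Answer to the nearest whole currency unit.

Extra cost ≈ £18,814 per year

Annual demand D = 45.2 × 365 = 16,498.
EOQ = √(2DS/H) = √(2 × 16,498 × 223 / 38) ≈ 440.04.
Cost at Q* = (D/Q*)S + (Q*/2)H = √(2DSH) ≈ £16,721.49.
Cost at Q = 110: (16,498/110)×223 + (110/2)×38 = £33,445.95 + £2,090.00 = £35,535.95.
Excess = £35,535.95 − £16,721.49 = £18,814.46.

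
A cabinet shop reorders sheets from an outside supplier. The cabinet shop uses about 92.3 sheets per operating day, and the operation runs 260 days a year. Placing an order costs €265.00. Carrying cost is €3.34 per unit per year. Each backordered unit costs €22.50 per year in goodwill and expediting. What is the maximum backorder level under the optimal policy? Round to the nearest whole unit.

Annual demand D = 92.3 × 260 = 23,998.
With planned backorders, Q* = √(2DS/H) · √((H+B)/B).
√(2DS/H) = √(2 × 23,998 × 265 / 3.34) = 1951.427.
√((H+B)/B) = √((3.34+22.5)/22.5) = 1.0717.
Q* ≈ 2091.256.
S* = Q* · H/(H+B) = 2091.256 × 3.34/25.84 ≈ 270.309.

S* ≈ 270 sheets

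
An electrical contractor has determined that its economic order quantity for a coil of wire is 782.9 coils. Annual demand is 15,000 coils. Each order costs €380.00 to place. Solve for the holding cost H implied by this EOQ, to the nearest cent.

H ≈ €18.60

Squaring Q* = √(2DS/H) gives Q*² = 2DS/H.
From Q* = √(2DS/H): H = 2DS / Q*² = 2 × 15,000 × 380 / 782.9² = 18.5991.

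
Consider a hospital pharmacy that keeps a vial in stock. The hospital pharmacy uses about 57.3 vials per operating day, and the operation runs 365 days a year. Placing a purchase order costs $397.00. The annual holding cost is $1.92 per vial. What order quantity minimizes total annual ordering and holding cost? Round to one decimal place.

Annual demand D = 57.3 × 365 = 20,914.5.
EOQ = √(2DS / H) = √(2 × 20,914.5 × 397 / 1.92).
= √(16,606,113 / 1.92) = √8,649,017.1875 ≈ 2940.921.

Q* ≈ 2,940.9 vials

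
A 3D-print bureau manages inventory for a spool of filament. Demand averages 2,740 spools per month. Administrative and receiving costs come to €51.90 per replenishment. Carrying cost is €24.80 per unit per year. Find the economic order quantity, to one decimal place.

Q* ≈ 371.0 spools

Annual demand D = 2,740 × 12 = 32,880.
EOQ = √(2DS / H) = √(2 × 32,880 × 51.9 / 24.8).
= √(3,412,944 / 24.8) = √137,618.7097 ≈ 370.970.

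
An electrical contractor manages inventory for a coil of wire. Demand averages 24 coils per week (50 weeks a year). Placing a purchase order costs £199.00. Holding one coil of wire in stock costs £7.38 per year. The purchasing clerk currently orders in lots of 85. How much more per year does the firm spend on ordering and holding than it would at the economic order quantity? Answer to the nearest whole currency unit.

Extra cost ≈ £1,246 per year

Annual demand D = 24 × 50 = 1,200.
EOQ = √(2DS/H) = √(2 × 1,200 × 199 / 7.38) ≈ 254.39.
Cost at Q* = (D/Q*)S + (Q*/2)H = √(2DSH) ≈ £1,877.42.
Cost at Q = 85: (1,200/85)×199 + (85/2)×7.38 = £2,809.41 + £313.65 = £3,123.06.
Excess = £3,123.06 − £1,877.42 = £1,245.65.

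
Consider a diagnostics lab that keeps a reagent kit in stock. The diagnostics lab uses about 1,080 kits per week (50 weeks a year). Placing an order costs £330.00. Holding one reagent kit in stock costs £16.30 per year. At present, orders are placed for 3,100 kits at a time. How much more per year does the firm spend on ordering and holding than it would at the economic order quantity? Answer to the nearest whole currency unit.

Annual demand D = 1,080 × 50 = 54,000.
EOQ = √(2DS/H) = √(2 × 54,000 × 330 / 16.3) ≈ 1478.68.
Cost at Q* = (D/Q*)S + (Q*/2)H = √(2DSH) ≈ £24,102.53.
Cost at Q = 3,100: (54,000/3,100)×330 + (3,100/2)×16.3 = £5,748.39 + £25,265.00 = £31,013.39.
Excess = £31,013.39 − £24,102.53 = £6,910.86.

Extra cost ≈ £6,911 per year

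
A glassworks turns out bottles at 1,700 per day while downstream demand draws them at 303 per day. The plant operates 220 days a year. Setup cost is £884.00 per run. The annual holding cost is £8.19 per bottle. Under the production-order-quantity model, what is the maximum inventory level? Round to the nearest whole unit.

Annual demand D = 303 × 220 = 66,660.
Production build-up factor (1 − d/p) = 1 − 303/1,700 = 0.8218.
Q* = √(2DS / (H(1 − d/p))) = √(2 × 66,660 × 884 / (8.19 × 0.8218)).
= √(117,854,880 / 6.7303) ≈ 4184.640.
Maximum inventory = Q*(1 − d/p) = 4184.640 × 0.8218 ≈ 3438.789.

I_max ≈ 3,439 bottles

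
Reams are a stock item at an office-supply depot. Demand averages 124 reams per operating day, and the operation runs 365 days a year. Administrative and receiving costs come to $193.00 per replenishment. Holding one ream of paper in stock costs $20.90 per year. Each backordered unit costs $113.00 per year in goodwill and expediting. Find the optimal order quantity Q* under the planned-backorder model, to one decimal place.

Annual demand D = 124 × 365 = 45,260.
With planned backorders, Q* = √(2DS/H) · √((H+B)/B).
√(2DS/H) = √(2 × 45,260 × 193 / 20.9) = 914.277.
√((H+B)/B) = √((20.9+113)/113) = 1.0886.
Q* ≈ 995.242.

Q* ≈ 995.2 reams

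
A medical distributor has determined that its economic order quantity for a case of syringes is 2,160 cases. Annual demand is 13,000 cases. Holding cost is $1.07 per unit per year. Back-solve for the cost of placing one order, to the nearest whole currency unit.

Squaring Q* = √(2DS/H) gives Q*² = 2DS/H.
From Q* = √(2DS/H): S = Q*²H / (2D) = 2,160² × 1.07 / (2 × 13,000) = 192.0074.

S ≈ $192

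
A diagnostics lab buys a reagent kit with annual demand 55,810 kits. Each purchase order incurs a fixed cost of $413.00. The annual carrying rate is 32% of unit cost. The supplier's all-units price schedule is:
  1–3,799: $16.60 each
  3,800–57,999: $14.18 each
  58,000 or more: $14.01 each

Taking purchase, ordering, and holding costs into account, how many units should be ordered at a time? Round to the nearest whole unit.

Holding cost per unit per year at price C is H = 0.32·C.
For each price level, check whether its EOQ is feasible; otherwise the best quantity at that price is the breakpoint.
EOQ at $16.60 = 2945.9 (feasible in tier 1): TC = 55,810×$16.60 + (55,810/2945.9)×413 + (2945.9/2)×0.32×$16.60 = $942,094.58.
EOQ at $14.18 = 3187.4 < 3800, so use break Q=3800: TC = 55,810×$14.18 + (55,810/3800.0)×413 + (3800.0/2)×0.32×$14.18 = $806,072.91.
EOQ at $14.01 = 3206.7 < 58000, so use break Q=58000: TC = 55,810×$14.01 + (55,810/58000.0)×413 + (58000.0/2)×0.32×$14.01 = $912,308.31.
Lowest total cost is $806,072.91 at Q = 3800.0.

Q* ≈ 3,800 kits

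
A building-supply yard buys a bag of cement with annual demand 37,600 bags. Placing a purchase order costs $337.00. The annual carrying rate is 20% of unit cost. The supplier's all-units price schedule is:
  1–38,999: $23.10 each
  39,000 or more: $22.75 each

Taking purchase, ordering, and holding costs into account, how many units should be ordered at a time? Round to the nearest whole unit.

Holding cost per unit per year at price C is H = 0.20·C.
Candidates are each tier's EOQ (if it falls in that tier) and each price-break quantity.
EOQ at $23.10 = 2342.1 (feasible in tier 1): TC = 37,600×$23.10 + (37,600/2342.1)×337 + (2342.1/2)×0.20×$23.10 = $879,380.44.
EOQ at $22.75 = 2360.0 < 39000, so use break Q=39000: TC = 37,600×$22.75 + (37,600/39000.0)×337 + (39000.0/2)×0.20×$22.75 = $944,449.90.
Lowest total cost is $879,380.44 at Q = 2342.1.

Q* ≈ 2,342 bags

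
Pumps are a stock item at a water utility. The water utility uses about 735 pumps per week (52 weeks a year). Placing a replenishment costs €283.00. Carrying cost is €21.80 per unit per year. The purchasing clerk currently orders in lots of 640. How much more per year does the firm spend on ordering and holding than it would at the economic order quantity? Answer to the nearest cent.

Extra cost ≈ €2,160.31 per year

Annual demand D = 735 × 52 = 38,220.
EOQ = √(2DS/H) = √(2 × 38,220 × 283 / 21.8) ≈ 996.15.
Cost at Q* = (D/Q*)S + (Q*/2)H = √(2DSH) ≈ €21,716.10.
Cost at Q = 640: (38,220/640)×283 + (640/2)×21.8 = €16,900.41 + €6,976.00 = €23,876.41.
Excess = €23,876.41 − €21,716.10 = €2,160.31.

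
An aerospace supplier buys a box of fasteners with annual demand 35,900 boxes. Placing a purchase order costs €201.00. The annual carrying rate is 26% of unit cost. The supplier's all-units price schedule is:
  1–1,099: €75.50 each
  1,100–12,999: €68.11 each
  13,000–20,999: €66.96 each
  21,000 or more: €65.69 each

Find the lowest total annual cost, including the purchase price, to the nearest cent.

TC* ≈ €2,461,448.64

Holding cost per unit per year at price C is H = 0.26·C.
Candidates are each tier's EOQ (if it falls in that tier) and each price-break quantity.
EOQ at €75.50 = 857.4 (feasible in tier 1): TC = 35,900×€75.50 + (35,900/857.4)×201 + (857.4/2)×0.26×€75.50 = €2,727,281.41.
EOQ at €68.11 = 902.8 < 1100, so use break Q=1100: TC = 35,900×€68.11 + (35,900/1100.0)×201 + (1100.0/2)×0.26×€68.11 = €2,461,448.64.
EOQ at €66.96 = 910.5 < 13000, so use break Q=13000: TC = 35,900×€66.96 + (35,900/13000.0)×201 + (13000.0/2)×0.26×€66.96 = €2,517,581.47.
EOQ at €65.69 = 919.2 < 21000, so use break Q=21000: TC = 35,900×€65.69 + (35,900/21000.0)×201 + (21000.0/2)×0.26×€65.69 = €2,537,948.31.
Lowest total cost among the candidates is at Q = 1100.0.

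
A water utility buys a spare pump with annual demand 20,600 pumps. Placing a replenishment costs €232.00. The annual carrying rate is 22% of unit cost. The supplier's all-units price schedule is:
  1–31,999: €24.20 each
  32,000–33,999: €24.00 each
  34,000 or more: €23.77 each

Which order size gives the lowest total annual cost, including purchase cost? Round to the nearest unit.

Holding cost per unit per year at price C is H = 0.22·C.
For each price level, check whether its EOQ is feasible; otherwise the best quantity at that price is the breakpoint.
EOQ at €24.20 = 1339.9 (feasible in tier 1): TC = 20,600×€24.20 + (20,600/1339.9)×232 + (1339.9/2)×0.22×€24.20 = €505,653.65.
EOQ at €24.00 = 1345.5 < 32000, so use break Q=32000: TC = 20,600×€24.00 + (20,600/32000.0)×232 + (32000.0/2)×0.22×€24.00 = €579,029.35.
EOQ at €23.77 = 1352.0 < 34000, so use break Q=34000: TC = 20,600×€23.77 + (20,600/34000.0)×232 + (34000.0/2)×0.22×€23.77 = €578,702.36.
Lowest total cost is €505,653.65 at Q = 1339.9.

Q* ≈ 1,340 pumps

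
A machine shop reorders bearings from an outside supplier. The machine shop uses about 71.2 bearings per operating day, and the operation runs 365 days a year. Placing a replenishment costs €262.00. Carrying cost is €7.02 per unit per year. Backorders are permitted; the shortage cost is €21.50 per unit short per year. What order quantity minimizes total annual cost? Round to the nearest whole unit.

Annual demand D = 71.2 × 365 = 25,988.
With planned backorders, Q* = √(2DS/H) · √((H+B)/B).
√(2DS/H) = √(2 × 25,988 × 262 / 7.02) = 1392.783.
√((H+B)/B) = √((7.02+21.5)/21.5) = 1.1517.
Q* ≈ 1604.128.

Q* ≈ 1,604 bearings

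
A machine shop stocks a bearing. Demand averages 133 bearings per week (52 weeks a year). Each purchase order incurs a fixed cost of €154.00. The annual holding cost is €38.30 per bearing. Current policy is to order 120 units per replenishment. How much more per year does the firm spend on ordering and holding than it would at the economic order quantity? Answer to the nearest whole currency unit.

Annual demand D = 133 × 52 = 6,916.
EOQ = √(2DS/H) = √(2 × 6,916 × 154 / 38.3) ≈ 235.83.
Cost at Q* = (D/Q*)S + (Q*/2)H = √(2DSH) ≈ €9,032.38.
Cost at Q = 120: (6,916/120)×154 + (120/2)×38.3 = €8,875.53 + €2,298.00 = €11,173.53.
Excess = €11,173.53 − €9,032.38 = €2,141.15.

Extra cost ≈ €2,141 per year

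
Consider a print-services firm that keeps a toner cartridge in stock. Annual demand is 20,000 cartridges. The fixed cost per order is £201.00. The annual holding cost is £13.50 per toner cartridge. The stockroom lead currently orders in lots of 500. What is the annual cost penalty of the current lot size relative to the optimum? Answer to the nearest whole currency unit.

Extra cost ≈ £997 per year

EOQ = √(2DS/H) = √(2 × 20,000 × 201 / 13.5) ≈ 771.72.
Cost at Q* = (D/Q*)S + (Q*/2)H = √(2DSH) ≈ £10,418.25.
Cost at Q = 500: (20,000/500)×201 + (500/2)×13.5 = £8,040.00 + £3,375.00 = £11,415.00.
Excess = £11,415.00 − £10,418.25 = £996.75.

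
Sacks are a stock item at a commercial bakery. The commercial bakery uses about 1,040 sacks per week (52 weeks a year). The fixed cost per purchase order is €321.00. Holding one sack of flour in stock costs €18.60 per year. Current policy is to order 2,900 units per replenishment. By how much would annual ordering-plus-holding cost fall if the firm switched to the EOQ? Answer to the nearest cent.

Annual demand D = 1,040 × 52 = 54,080.
EOQ = √(2DS/H) = √(2 × 54,080 × 321 / 18.6) ≈ 1366.25.
Cost at Q* = (D/Q*)S + (Q*/2)H = √(2DSH) ≈ €25,412.20.
Cost at Q = 2,900: (54,080/2,900)×321 + (2,900/2)×18.6 = €5,986.10 + €26,970.00 = €32,956.10.
Excess = €32,956.10 − €25,412.20 = €7,543.89.

Extra cost ≈ €7,543.89 per year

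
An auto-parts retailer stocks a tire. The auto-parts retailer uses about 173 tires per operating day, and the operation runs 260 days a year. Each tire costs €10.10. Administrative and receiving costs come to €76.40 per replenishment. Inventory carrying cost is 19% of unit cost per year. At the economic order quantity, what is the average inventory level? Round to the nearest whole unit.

Annual demand D = 173 × 260 = 44,980.
Holding cost H = 0.19 × €10.10 = €1.9190 per unit per year.
Q* = √(2DS/H) = √(2 × 44,980 × 76.4 / 1.919) ≈ 1892.49.
Average inventory = Q*/2 ≈ 1892.49 / 2 = 946.246.

Average inventory ≈ 946 tires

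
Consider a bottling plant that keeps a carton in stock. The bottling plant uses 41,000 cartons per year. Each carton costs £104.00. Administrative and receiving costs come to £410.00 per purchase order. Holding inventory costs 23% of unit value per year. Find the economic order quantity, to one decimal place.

Q* ≈ 1,185.5 cartons

Holding cost H = 0.23 × £104.00 = £23.9200 per unit per year.
EOQ = √(2DS / H) = √(2 × 41,000 × 410 / 23.92).
= √(33,620,000 / 23.92) = √1,405,518.3946 ≈ 1185.546.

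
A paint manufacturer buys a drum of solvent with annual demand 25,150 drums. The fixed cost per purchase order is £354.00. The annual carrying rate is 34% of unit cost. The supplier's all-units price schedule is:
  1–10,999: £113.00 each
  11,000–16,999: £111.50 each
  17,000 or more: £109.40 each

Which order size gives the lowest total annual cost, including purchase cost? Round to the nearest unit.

Q* ≈ 681 drums

Holding cost per unit per year at price C is H = 0.34·C.
For each price level, check whether its EOQ is feasible; otherwise the best quantity at that price is the breakpoint.
EOQ at £113.00 = 680.8 (feasible in tier 1): TC = 25,150×£113.00 + (25,150/680.8)×354 + (680.8/2)×0.34×£113.00 = £2,868,105.58.
EOQ at £111.50 = 685.3 < 11000, so use break Q=11000: TC = 25,150×£111.50 + (25,150/11000.0)×354 + (11000.0/2)×0.34×£111.50 = £3,013,539.37.
EOQ at £109.40 = 691.9 < 17000, so use break Q=17000: TC = 25,150×£109.40 + (25,150/17000.0)×354 + (17000.0/2)×0.34×£109.40 = £3,068,099.71.
Lowest total cost is £2,868,105.58 at Q = 680.8.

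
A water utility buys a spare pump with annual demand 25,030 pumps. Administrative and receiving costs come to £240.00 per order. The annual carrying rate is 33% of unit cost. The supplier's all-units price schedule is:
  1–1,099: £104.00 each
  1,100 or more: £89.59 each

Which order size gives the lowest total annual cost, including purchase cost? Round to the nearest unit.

Holding cost per unit per year at price C is H = 0.33·C.
For each price level, check whether its EOQ is feasible; otherwise the best quantity at that price is the breakpoint.
EOQ at £104.00 = 591.7 (feasible in tier 1): TC = 25,030×£104.00 + (25,030/591.7)×240 + (591.7/2)×0.33×£104.00 = £2,623,426.01.
EOQ at £89.59 = 637.5 < 1100, so use break Q=1100: TC = 25,030×£89.59 + (25,030/1100.0)×240 + (1100.0/2)×0.33×£89.59 = £2,264,159.38.
Lowest total cost is £2,264,159.38 at Q = 1100.0.

Q* ≈ 1,100 pumps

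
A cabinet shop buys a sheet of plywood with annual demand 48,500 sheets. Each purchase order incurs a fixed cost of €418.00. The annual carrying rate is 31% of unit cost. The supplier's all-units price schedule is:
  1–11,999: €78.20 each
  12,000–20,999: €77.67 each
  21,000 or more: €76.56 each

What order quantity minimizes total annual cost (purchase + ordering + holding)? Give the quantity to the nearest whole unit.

Q* ≈ 1,293 sheets

Holding cost per unit per year at price C is H = 0.31·C.
Candidates are each tier's EOQ (if it falls in that tier) and each price-break quantity.
EOQ at €78.20 = 1293.3 (feasible in tier 1): TC = 48,500×€78.20 + (48,500/1293.3)×418 + (1293.3/2)×0.31×€78.20 = €3,824,051.49.
EOQ at €77.67 = 1297.7 < 12000, so use break Q=12000: TC = 48,500×€77.67 + (48,500/12000.0)×418 + (12000.0/2)×0.31×€77.67 = €3,913,150.62.
EOQ at €76.56 = 1307.0 < 21000, so use break Q=21000: TC = 48,500×€76.56 + (48,500/21000.0)×418 + (21000.0/2)×0.31×€76.56 = €3,963,328.18.
Lowest total cost is €3,824,051.49 at Q = 1293.3.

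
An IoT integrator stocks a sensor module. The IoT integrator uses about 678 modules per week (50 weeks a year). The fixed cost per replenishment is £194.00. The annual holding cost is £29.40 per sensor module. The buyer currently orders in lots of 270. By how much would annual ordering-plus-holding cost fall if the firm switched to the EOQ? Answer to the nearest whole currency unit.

Annual demand D = 678 × 50 = 33,900.
EOQ = √(2DS/H) = √(2 × 33,900 × 194 / 29.4) ≈ 668.87.
Cost at Q* = (D/Q*)S + (Q*/2)H = √(2DSH) ≈ £19,664.79.
Cost at Q = 270: (33,900/270)×194 + (270/2)×29.4 = £24,357.78 + £3,969.00 = £28,326.78.
Excess = £28,326.78 − £19,664.79 = £8,661.98.

Extra cost ≈ £8,662 per year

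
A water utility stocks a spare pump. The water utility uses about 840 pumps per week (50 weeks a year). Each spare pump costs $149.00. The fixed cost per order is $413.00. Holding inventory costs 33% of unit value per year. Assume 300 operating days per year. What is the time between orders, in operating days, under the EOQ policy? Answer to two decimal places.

Annual demand D = 840 × 50 = 42,000.
Holding cost H = 0.33 × $149.00 = $49.1700 per unit per year.
Q* = √(2DS/H) = √(2 × 42,000 × 413 / 49.17) ≈ 839.97.
Cycle time = Q*/D × 300 = 839.97 / 42,000 × 300 ≈ 6.000 days.

T ≈ 6.00 days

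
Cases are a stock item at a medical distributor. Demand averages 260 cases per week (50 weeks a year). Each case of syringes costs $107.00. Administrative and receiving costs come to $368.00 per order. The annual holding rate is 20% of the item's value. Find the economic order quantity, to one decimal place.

Q* ≈ 668.7 cases

Annual demand D = 260 × 50 = 13,000.
Holding cost H = 0.20 × $107.00 = $21.4000 per unit per year.
EOQ = √(2DS / H) = √(2 × 13,000 × 368 / 21.4).
= √(9,568,000 / 21.4) = √447,102.8037 ≈ 668.657.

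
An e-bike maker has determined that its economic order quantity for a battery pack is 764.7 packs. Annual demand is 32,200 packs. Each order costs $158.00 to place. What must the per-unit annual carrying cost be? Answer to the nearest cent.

Invert the EOQ relation Q*² = 2DS/H.
From Q* = √(2DS/H): H = 2DS / Q*² = 2 × 32,200 × 158 / 764.7² = 17.4005.

H ≈ $17.40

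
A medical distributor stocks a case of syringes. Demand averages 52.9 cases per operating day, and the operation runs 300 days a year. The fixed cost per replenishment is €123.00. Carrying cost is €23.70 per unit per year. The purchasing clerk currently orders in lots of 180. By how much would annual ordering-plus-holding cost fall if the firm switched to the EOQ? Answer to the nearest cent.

Extra cost ≈ €3,358.49 per year

Annual demand D = 52.9 × 300 = 15,870.
EOQ = √(2DS/H) = √(2 × 15,870 × 123 / 23.7) ≈ 405.87.
Cost at Q* = (D/Q*)S + (Q*/2)H = √(2DSH) ≈ €9,619.01.
Cost at Q = 180: (15,870/180)×123 + (180/2)×23.7 = €10,844.50 + €2,133.00 = €12,977.50.
Excess = €12,977.50 − €9,619.01 = €3,358.49.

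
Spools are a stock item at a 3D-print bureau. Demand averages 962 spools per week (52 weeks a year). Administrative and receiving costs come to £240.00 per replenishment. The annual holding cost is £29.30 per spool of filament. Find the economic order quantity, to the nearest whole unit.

Q* ≈ 905 spools

Annual demand D = 962 × 52 = 50,024.
EOQ = √(2DS / H) = √(2 × 50,024 × 240 / 29.3).
= √(24,011,520 / 29.3) = √819,505.802 ≈ 905.266.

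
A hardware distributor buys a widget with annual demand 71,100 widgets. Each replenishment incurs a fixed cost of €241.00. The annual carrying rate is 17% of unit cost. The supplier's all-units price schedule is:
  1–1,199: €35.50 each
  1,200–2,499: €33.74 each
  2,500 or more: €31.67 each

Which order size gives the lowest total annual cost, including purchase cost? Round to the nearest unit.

Holding cost per unit per year at price C is H = 0.17·C.
Candidates are each tier's EOQ (if it falls in that tier) and each price-break quantity.
Tier 1 (€35.50): EOQ = 2383.0 exceeds tier's upper bound 1199, so this tier is dominated.
EOQ at €33.74 = 2444.3 (feasible in tier 2): TC = 71,100×€33.74 + (71,100/2444.3)×241 + (2444.3/2)×0.17×€33.74 = €2,412,934.24.
EOQ at €31.67 = 2523.0 (feasible in tier 3): TC = 71,100×€31.67 + (71,100/2523.0)×241 + (2523.0/2)×0.17×€31.67 = €2,265,320.35.
Lowest total cost is €2,265,320.35 at Q = 2523.0.

Q* ≈ 2,523 widgets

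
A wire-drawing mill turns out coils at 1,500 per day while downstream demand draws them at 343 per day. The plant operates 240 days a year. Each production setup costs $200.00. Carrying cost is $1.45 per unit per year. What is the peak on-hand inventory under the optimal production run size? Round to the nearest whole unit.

Annual demand D = 343 × 240 = 82,320.
Production build-up factor (1 − d/p) = 1 − 343/1,500 = 0.7713.
Q* = √(2DS / (H(1 − d/p))) = √(2 × 82,320 × 200 / (1.45 × 0.7713)).
= √(32,928,000 / 1.1184) ≈ 5425.973.
Maximum inventory = Q*(1 − d/p) = 5425.973 × 0.7713 ≈ 4185.234.

I_max ≈ 4,185 coils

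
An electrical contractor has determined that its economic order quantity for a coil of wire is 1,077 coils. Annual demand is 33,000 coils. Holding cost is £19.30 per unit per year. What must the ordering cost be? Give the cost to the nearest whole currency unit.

Invert the EOQ relation Q*² = 2DS/H.
From Q* = √(2DS/H): S = Q*²H / (2D) = 1,077² × 19.3 / (2 × 33,000) = 339.1914.

S ≈ £339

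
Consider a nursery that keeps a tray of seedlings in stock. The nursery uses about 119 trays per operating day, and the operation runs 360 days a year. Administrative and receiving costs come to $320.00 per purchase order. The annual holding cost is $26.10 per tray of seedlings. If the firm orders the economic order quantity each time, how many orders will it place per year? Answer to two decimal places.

N ≈ 41.80 orders per year

Annual demand D = 119 × 360 = 42,840.
EOQ = √(2DS/H) = √(2 × 42,840 × 320 / 26.1) ≈ 1024.93.
Orders per year = D / Q* = 42,840 / 1024.93 ≈ 41.798.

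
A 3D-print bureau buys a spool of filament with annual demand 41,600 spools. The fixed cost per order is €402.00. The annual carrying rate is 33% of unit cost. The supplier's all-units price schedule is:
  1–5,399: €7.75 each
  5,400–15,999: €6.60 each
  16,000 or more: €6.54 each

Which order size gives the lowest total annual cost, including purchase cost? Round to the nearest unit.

Q* ≈ 5,400 spools

Holding cost per unit per year at price C is H = 0.33·C.
Candidates are each tier's EOQ (if it falls in that tier) and each price-break quantity.
EOQ at €7.75 = 3616.3 (feasible in tier 1): TC = 41,600×€7.75 + (41,600/3616.3)×402 + (3616.3/2)×0.33×€7.75 = €331,648.74.
EOQ at €6.60 = 3918.7 < 5400, so use break Q=5400: TC = 41,600×€6.60 + (41,600/5400.0)×402 + (5400.0/2)×0.33×€6.60 = €283,537.49.
EOQ at €6.54 = 3936.7 < 16000, so use break Q=16000: TC = 41,600×€6.54 + (41,600/16000.0)×402 + (16000.0/2)×0.33×€6.54 = €290,374.80.
Lowest total cost is €283,537.49 at Q = 5400.0.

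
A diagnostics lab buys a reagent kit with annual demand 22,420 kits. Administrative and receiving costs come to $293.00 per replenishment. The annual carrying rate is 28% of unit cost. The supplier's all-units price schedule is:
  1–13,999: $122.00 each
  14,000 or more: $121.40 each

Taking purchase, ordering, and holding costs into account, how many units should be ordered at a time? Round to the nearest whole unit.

Holding cost per unit per year at price C is H = 0.28·C.
For each price level, check whether its EOQ is feasible; otherwise the best quantity at that price is the breakpoint.
EOQ at $122.00 = 620.2 (feasible in tier 1): TC = 22,420×$122.00 + (22,420/620.2)×293 + (620.2/2)×0.28×$122.00 = $2,756,424.86.
EOQ at $121.40 = 621.7 < 14000, so use break Q=14000: TC = 22,420×$121.40 + (22,420/14000.0)×293 + (14000.0/2)×0.28×$121.40 = $2,960,201.22.
Lowest total cost is $2,756,424.86 at Q = 620.2.

Q* ≈ 620 kits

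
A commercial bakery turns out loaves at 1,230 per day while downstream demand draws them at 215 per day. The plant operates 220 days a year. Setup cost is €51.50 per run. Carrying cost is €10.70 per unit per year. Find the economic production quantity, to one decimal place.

Q* ≈ 742.8 loaves

Annual demand D = 215 × 220 = 47,300.
Production build-up factor (1 − d/p) = 1 − 215/1,230 = 0.8252.
Q* = √(2DS / (H(1 − d/p))) = √(2 × 47,300 × 51.5 / (10.7 × 0.8252)).
= √(4,871,900 / 8.8297) ≈ 742.808.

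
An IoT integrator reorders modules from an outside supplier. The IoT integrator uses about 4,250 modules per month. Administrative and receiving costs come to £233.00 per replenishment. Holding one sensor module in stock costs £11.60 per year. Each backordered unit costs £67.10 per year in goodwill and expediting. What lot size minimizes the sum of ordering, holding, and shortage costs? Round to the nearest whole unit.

Q* ≈ 1,550 modules

Annual demand D = 4,250 × 12 = 51,000.
With planned backorders, Q* = √(2DS/H) · √((H+B)/B).
√(2DS/H) = √(2 × 51,000 × 233 / 11.6) = 1431.361.
√((H+B)/B) = √((11.6+67.1)/67.1) = 1.0830.
Q* ≈ 1550.155.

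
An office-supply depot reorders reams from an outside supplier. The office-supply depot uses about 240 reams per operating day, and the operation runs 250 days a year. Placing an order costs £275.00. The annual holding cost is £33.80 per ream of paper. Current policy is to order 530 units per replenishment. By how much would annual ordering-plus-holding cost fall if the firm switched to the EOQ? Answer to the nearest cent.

Annual demand D = 240 × 250 = 60,000.
EOQ = √(2DS/H) = √(2 × 60,000 × 275 / 33.8) ≈ 988.09.
Cost at Q* = (D/Q*)S + (Q*/2)H = √(2DSH) ≈ £33,397.60.
Cost at Q = 530: (60,000/530)×275 + (530/2)×33.8 = £31,132.08 + £8,957.00 = £40,089.08.
Excess = £40,089.08 − £33,397.60 = £6,691.47.

Extra cost ≈ £6,691.47 per year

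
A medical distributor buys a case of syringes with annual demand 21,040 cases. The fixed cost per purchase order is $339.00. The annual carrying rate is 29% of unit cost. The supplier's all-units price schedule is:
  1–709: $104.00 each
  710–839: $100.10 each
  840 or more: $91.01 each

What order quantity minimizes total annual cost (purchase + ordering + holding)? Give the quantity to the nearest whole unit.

Q* ≈ 840 cases

Holding cost per unit per year at price C is H = 0.29·C.
Candidates are each tier's EOQ (if it falls in that tier) and each price-break quantity.
EOQ at $104.00 = 687.7 (feasible in tier 1): TC = 21,040×$104.00 + (21,040/687.7)×339 + (687.7/2)×0.29×$104.00 = $2,208,902.13.
EOQ at $100.10 = 701.0 < 710, so use break Q=710: TC = 21,040×$100.10 + (21,040/710.0)×339 + (710.0/2)×0.29×$100.10 = $2,126,455.15.
EOQ at $91.01 = 735.2 < 840, so use break Q=840: TC = 21,040×$91.01 + (21,040/840.0)×339 + (840.0/2)×0.29×$91.01 = $1,934,426.56.
Lowest total cost is $1,934,426.56 at Q = 840.0.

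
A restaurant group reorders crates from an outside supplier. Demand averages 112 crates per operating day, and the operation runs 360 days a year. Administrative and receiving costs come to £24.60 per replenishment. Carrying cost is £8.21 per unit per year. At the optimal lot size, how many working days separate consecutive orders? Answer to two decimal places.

T ≈ 4.39 days

Annual demand D = 112 × 360 = 40,320.
The optimal lot size = √(2DS/H) = √(2 × 40,320 × 24.6 / 8.21) ≈ 491.55.
Cycle time = Q*/D × 360 = 491.55 / 40,320 × 360 ≈ 4.389 days.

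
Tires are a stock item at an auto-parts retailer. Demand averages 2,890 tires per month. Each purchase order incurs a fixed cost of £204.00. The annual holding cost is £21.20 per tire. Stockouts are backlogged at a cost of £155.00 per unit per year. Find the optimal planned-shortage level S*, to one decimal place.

Annual demand D = 2,890 × 12 = 34,680.
With planned backorders, Q* = √(2DS/H) · √((H+B)/B).
√(2DS/H) = √(2 × 34,680 × 204 / 21.2) = 816.962.
√((H+B)/B) = √((21.2+155)/155) = 1.0662.
Q* ≈ 871.041.
S* = Q* · H/(H+B) = 871.041 × 21.2/176.2 ≈ 104.802.

S* ≈ 104.8 tires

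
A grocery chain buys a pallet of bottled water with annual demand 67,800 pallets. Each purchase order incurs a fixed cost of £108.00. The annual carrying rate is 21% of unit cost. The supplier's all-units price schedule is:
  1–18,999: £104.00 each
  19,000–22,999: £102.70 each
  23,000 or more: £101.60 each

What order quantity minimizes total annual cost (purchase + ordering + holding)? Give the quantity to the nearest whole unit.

Holding cost per unit per year at price C is H = 0.21·C.
Candidates are each tier's EOQ (if it falls in that tier) and each price-break quantity.
EOQ at £104.00 = 818.9 (feasible in tier 1): TC = 67,800×£104.00 + (67,800/818.9)×108 + (818.9/2)×0.21×£104.00 = £7,069,084.14.
EOQ at £102.70 = 824.0 < 19000, so use break Q=19000: TC = 67,800×£102.70 + (67,800/19000.0)×108 + (19000.0/2)×0.21×£102.70 = £7,168,331.89.
EOQ at £101.60 = 828.5 < 23000, so use break Q=23000: TC = 67,800×£101.60 + (67,800/23000.0)×108 + (23000.0/2)×0.21×£101.60 = £7,134,162.37.
Lowest total cost is £7,069,084.14 at Q = 818.9.

Q* ≈ 819 pallets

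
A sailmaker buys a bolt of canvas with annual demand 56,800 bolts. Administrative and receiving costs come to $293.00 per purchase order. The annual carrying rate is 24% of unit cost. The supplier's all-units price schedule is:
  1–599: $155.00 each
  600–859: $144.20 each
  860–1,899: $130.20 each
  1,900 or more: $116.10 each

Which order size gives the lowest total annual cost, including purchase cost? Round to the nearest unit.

Holding cost per unit per year at price C is H = 0.24·C.
Candidates are each tier's EOQ (if it falls in that tier) and each price-break quantity.
Tier 1 ($155.00): EOQ = 945.9 exceeds tier's upper bound 599, so this tier is dominated.
Tier 2 ($144.20): EOQ = 980.7 exceeds tier's upper bound 859, so this tier is dominated.
EOQ at $130.20 = 1032.1 (feasible in tier 3): TC = 56,800×$130.20 + (56,800/1032.1)×293 + (1032.1/2)×0.24×$130.20 = $7,427,610.32.
EOQ at $116.10 = 1093.0 < 1900, so use break Q=1900: TC = 56,800×$116.10 + (56,800/1900.0)×293 + (1900.0/2)×0.24×$116.10 = $6,629,709.96.
Lowest total cost is $6,629,709.96 at Q = 1900.0.

Q* ≈ 1,900 bolts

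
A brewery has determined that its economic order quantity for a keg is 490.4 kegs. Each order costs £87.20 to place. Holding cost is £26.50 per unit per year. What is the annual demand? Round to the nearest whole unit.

D ≈ 36,543 kegs per year

The basic EOQ model gives Q* = √(2DS/H); rearrange for the unknown.
From Q* = √(2DS/H): D = Q*²H / (2S) = 490.4² × 26.5 / (2 × 87.2) = 36542.673.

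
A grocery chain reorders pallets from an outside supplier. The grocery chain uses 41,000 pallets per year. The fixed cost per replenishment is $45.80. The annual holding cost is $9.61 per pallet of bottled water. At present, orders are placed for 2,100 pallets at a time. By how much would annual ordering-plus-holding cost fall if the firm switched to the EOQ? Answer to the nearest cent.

EOQ = √(2DS/H) = √(2 × 41,000 × 45.8 / 9.61) ≈ 625.14.
Cost at Q* = (D/Q*)S + (Q*/2)H = √(2DSH) ≈ $6,007.60.
Cost at Q = 2,100: (41,000/2,100)×45.8 + (2,100/2)×9.61 = $894.19 + $10,090.50 = $10,984.69.
Excess = $10,984.69 − $6,007.60 = $4,977.09.

Extra cost ≈ $4,977.09 per year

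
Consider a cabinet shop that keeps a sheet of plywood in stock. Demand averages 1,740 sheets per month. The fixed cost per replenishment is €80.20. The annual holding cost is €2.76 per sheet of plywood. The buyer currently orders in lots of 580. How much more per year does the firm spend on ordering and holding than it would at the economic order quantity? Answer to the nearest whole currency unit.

Annual demand D = 1,740 × 12 = 20,880.
EOQ = √(2DS/H) = √(2 × 20,880 × 80.2 / 2.76) ≈ 1101.57.
Cost at Q* = (D/Q*)S + (Q*/2)H = √(2DSH) ≈ €3,040.34.
Cost at Q = 580: (20,880/580)×80.2 + (580/2)×2.76 = €2,887.20 + €800.40 = €3,687.60.
Excess = €3,687.60 − €3,040.34 = €647.26.

Extra cost ≈ €647 per year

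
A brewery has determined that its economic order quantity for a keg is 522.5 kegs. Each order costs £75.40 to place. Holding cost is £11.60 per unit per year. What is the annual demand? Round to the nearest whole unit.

Invert the EOQ relation Q*² = 2DS/H.
From Q* = √(2DS/H): D = Q*²H / (2S) = 522.5² × 11.6 / (2 × 75.4) = 21000.481.

D ≈ 21,000 kegs per year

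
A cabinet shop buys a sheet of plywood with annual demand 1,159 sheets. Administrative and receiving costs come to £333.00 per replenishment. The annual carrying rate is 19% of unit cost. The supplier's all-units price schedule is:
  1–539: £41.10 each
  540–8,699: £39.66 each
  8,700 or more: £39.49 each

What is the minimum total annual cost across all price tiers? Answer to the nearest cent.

TC* ≈ £48,715.21

Holding cost per unit per year at price C is H = 0.19·C.
For each price level, check whether its EOQ is feasible; otherwise the best quantity at that price is the breakpoint.
EOQ at £41.10 = 314.4 (feasible in tier 1): TC = 1,159×£41.10 + (1,159/314.4)×333 + (314.4/2)×0.19×£41.10 = £50,090.04.
EOQ at £39.66 = 320.1 < 540, so use break Q=540: TC = 1,159×£39.66 + (1,159/540.0)×333 + (540.0/2)×0.19×£39.66 = £48,715.21.
EOQ at £39.49 = 320.7 < 8700, so use break Q=8700: TC = 1,159×£39.49 + (1,159/8700.0)×333 + (8700.0/2)×0.19×£39.49 = £78,451.76.
Lowest total cost among the candidates is at Q = 540.0.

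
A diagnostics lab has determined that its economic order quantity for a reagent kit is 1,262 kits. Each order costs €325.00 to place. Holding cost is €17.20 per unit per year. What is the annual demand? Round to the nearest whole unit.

Squaring Q* = √(2DS/H) gives Q*² = 2DS/H.
From Q* = √(2DS/H): D = Q*²H / (2S) = 1,262² × 17.2 / (2 × 325) = 42143.810.

D ≈ 42,144 kits per year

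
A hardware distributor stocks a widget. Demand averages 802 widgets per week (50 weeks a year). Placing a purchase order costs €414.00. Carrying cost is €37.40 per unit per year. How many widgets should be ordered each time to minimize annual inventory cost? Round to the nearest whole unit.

Annual demand D = 802 × 50 = 40,100.
EOQ = √(2DS / H) = √(2 × 40,100 × 414 / 37.4).
= √(33,202,800 / 37.4) = √887,775.4011 ≈ 942.218.

Q* ≈ 942 widgets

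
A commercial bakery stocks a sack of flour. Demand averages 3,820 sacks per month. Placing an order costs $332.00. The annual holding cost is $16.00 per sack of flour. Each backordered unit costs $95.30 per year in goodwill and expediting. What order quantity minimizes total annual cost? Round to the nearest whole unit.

Q* ≈ 1,491 sacks

Annual demand D = 3,820 × 12 = 45,840.
With planned backorders, Q* = √(2DS/H) · √((H+B)/B).
√(2DS/H) = √(2 × 45,840 × 332 / 16) = 1379.261.
√((H+B)/B) = √((16+95.3)/95.3) = 1.0807.
Q* ≈ 1490.553.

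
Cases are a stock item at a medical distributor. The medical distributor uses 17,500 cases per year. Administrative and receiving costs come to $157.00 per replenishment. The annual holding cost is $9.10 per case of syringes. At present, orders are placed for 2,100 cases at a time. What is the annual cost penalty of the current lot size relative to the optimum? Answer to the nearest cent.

EOQ = √(2DS/H) = √(2 × 17,500 × 157 / 9.1) ≈ 777.08.
Cost at Q* = (D/Q*)S + (Q*/2)H = √(2DSH) ≈ $7,071.39.
Cost at Q = 2,100: (17,500/2,100)×157 + (2,100/2)×9.1 = $1,308.33 + $9,555.00 = $10,863.33.
Excess = $10,863.33 − $7,071.39 = $3,791.95.

Extra cost ≈ $3,791.95 per year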